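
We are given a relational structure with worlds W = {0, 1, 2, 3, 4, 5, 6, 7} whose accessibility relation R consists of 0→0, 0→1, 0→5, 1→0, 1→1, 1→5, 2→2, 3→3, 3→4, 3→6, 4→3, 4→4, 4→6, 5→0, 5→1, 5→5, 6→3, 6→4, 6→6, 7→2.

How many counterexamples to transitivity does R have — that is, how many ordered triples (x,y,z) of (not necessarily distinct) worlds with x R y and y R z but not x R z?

0

R is transitive; there are no such tuples.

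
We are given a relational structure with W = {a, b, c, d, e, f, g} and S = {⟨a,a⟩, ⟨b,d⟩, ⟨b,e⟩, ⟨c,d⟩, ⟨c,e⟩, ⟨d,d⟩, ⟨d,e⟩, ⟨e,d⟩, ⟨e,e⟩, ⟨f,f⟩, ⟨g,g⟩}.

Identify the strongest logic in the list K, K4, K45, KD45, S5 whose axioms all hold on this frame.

KD45

Transitive (axiom 4): yes — every two-step S-path is closed by a direct edge.
Euclidean (axiom 5): yes — any two successors of a common world are S-related.
Serial (axiom D): yes — every world has a successor (e.g. a S a).
Reflexive (axiom T): no — b is not related to itself.
So F validates K, K4, K45, KD45; S5 would additionally require S to be reflexive. The strongest is KD45.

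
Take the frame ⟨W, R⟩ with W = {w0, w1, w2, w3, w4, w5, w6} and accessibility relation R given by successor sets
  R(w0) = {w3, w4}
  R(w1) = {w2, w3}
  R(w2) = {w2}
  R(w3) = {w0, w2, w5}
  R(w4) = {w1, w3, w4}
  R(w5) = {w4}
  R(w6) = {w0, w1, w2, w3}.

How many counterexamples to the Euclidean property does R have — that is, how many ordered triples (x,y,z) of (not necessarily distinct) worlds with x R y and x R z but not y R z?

Enumerating: (w0,w3,w3), (w0,w3,w4), (w1,w2,w3), (w1,w3,w3), (w3,w0,w0), (w3,w0,w2), (w3,w0,w5), (w3,w2,w0), (w3,w2,w5), (w3,w5,w0), (w3,w5,w2), (w3,w5,w5), … and 15 more.
Total: 27.

27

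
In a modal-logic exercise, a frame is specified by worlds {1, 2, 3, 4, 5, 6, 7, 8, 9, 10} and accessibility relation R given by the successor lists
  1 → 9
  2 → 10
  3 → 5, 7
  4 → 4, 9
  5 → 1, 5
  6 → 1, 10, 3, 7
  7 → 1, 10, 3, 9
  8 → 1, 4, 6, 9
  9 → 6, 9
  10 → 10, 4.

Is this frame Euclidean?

Euclidean: no — 3 R 5 and 3 R 7, but not 5 R 7.

No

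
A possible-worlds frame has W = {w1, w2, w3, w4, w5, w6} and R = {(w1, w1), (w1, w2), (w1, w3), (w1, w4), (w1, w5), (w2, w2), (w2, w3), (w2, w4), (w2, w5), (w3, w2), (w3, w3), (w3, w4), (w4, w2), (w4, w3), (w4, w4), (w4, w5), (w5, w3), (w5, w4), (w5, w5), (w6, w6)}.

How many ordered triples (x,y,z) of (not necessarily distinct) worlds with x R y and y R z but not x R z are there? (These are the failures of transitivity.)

Enumerating: (w3,w2,w5), (w3,w4,w5), (w5,w3,w2), (w5,w4,w2).

4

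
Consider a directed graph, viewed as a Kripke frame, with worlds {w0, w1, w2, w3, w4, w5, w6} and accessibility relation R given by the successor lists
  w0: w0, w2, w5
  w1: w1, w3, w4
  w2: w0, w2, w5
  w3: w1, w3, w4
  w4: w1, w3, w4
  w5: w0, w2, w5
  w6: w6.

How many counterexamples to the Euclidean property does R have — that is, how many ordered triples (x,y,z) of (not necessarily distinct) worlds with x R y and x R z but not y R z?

R is Euclidean; there are no such tuples.

0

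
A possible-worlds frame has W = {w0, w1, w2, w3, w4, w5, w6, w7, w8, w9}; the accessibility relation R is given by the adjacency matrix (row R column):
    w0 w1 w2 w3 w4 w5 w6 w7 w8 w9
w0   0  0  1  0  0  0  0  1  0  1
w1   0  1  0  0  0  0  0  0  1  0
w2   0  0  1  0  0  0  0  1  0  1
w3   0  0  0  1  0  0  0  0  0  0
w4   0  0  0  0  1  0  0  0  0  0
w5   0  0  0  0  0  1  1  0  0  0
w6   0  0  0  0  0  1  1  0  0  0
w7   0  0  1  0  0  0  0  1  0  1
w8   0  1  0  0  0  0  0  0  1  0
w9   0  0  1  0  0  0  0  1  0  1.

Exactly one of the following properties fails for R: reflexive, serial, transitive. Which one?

reflexive

Reflexive: no — w0 is not related to itself.
Serial: yes — every world has a successor (e.g. w0 R w2).
Transitive: yes — every two-step R-path is closed by a direct edge.
Only reflexive fails.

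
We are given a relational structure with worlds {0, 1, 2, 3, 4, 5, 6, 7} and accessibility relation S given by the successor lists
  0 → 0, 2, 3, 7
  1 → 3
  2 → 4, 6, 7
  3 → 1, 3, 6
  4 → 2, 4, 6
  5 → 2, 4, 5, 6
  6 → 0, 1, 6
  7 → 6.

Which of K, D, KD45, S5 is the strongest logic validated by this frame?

Serial (axiom D): yes — every world has a successor (e.g. 0 S 0).
Euclidean (axiom 5): no — 0 S 2 and 0 S 3, but not 2 S 3.
Transitive (axiom 4): no — 0 S 2 and 2 S 4, but not 0 S 4.
Reflexive (axiom T): no — 1 is not related to itself.
So F validates K, D; KD45 would additionally require S to be Euclidean and transitive. The strongest is D.

D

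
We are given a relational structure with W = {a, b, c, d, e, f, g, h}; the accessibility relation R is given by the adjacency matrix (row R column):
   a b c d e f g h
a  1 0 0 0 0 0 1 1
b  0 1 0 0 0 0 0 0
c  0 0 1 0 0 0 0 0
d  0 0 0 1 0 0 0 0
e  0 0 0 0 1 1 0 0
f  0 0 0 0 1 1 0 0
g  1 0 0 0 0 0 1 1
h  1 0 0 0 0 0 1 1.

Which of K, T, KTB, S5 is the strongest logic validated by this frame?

S5

Reflexive (axiom T): yes — every world is R-related to itself.
Symmetric (axiom B): yes — every pair in R has its reverse in R.
Euclidean (axiom 5): yes — any two successors of a common world are R-related.
So F validates K, T, KTB, S5. The strongest is S5.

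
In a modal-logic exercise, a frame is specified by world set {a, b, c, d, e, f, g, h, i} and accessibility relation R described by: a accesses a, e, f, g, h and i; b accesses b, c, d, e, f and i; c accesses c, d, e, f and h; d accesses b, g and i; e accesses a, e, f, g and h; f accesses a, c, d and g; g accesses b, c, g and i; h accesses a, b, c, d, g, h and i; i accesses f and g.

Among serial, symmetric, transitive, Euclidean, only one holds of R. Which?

serial

Serial: yes — every world has a successor (e.g. a R a).
Symmetric: no — a R g but not g R a.
Transitive: no — a R f and f R c, but not a R c.
Euclidean: no — a R e and a R i, but not e R i.
Only serial holds.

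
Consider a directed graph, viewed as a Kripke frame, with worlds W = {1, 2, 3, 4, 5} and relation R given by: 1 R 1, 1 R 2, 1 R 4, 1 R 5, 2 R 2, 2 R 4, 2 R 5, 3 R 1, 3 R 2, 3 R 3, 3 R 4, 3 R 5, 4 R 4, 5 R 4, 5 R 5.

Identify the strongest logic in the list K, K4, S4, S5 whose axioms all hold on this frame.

S4

Transitive (axiom 4): yes — every two-step R-path is closed by a direct edge.
Reflexive (axiom T): yes — every world is R-related to itself.
Euclidean (axiom 5): no — 1 R 4 and 1 R 2, but not 4 R 2.
So F validates K, K4, S4; S5 would additionally require R to be Euclidean. The strongest is S4.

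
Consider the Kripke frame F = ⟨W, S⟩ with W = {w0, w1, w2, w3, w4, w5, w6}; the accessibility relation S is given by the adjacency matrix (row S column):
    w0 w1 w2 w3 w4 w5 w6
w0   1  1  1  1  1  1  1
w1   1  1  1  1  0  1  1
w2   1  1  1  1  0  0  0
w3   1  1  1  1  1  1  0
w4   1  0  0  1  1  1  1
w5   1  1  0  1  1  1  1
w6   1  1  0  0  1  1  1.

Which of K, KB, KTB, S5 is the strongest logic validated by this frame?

KTB

Symmetric (axiom B): yes — every pair in S has its reverse in S.
Reflexive (axiom T): yes — every world is S-related to itself.
Euclidean (axiom 5): no — w0 S w1 and w0 S w4, but not w1 S w4.
So F validates K, KB, KTB; S5 would additionally require S to be Euclidean. The strongest is KTB.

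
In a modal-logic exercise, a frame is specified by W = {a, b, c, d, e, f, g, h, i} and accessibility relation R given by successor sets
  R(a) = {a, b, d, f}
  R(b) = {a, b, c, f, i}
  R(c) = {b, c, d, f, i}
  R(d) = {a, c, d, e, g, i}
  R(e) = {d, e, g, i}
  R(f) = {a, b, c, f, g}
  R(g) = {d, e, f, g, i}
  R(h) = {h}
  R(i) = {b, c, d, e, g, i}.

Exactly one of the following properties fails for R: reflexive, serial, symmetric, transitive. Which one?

transitive

Reflexive: yes — every world is R-related to itself.
Serial: yes — every world has a successor (e.g. a R a).
Symmetric: yes — every pair in R has its reverse in R.
Transitive: no — a R b and b R c, but not a R c.
Only transitive fails.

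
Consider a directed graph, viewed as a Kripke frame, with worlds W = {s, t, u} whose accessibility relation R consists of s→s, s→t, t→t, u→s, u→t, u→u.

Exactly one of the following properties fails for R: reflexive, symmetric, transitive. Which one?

Reflexive: yes — every world is R-related to itself.
Symmetric: no — s R t but not t R s.
Transitive: yes — every two-step R-path is closed by a direct edge.
Only symmetric fails.

symmetric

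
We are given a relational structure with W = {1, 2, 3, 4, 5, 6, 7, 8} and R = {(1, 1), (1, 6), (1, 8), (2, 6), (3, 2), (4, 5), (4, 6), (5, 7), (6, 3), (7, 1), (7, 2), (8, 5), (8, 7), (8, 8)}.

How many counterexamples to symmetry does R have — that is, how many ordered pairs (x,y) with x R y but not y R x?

Enumerating: (1,6), (1,8), (2,6), (3,2), (4,5), (4,6), (5,7), (6,3), (7,1), (7,2), (8,5), (8,7).

12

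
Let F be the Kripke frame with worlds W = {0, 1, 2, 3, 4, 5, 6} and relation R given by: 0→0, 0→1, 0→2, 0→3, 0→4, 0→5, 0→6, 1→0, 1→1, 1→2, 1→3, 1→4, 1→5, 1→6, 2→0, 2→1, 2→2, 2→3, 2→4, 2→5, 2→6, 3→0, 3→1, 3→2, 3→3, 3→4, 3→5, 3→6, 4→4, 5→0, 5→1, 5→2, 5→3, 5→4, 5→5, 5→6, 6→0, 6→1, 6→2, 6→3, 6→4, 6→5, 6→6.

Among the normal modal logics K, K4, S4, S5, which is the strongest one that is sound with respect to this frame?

Transitive (axiom 4): yes — every two-step R-path is closed by a direct edge.
Reflexive (axiom T): yes — every world is R-related to itself.
Euclidean (axiom 5): no — 0 R 4 and 0 R 1, but not 4 R 1.
So F validates K, K4, S4; S5 would additionally require R to be Euclidean. The strongest is S4.

S4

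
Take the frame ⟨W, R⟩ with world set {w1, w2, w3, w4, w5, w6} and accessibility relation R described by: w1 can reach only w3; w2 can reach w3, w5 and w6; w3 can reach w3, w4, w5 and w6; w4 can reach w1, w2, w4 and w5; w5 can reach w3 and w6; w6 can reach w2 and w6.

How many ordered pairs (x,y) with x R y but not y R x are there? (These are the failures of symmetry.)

Enumerating: (w1,w3), (w2,w3), (w2,w5), (w3,w4), (w3,w6), (w4,w1), (w4,w2), (w4,w5), (w5,w6).

9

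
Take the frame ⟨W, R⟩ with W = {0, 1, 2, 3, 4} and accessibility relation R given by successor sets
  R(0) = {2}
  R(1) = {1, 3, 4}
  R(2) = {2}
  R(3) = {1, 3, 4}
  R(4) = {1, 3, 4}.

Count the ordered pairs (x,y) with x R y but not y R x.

1

Enumerating: (0,2).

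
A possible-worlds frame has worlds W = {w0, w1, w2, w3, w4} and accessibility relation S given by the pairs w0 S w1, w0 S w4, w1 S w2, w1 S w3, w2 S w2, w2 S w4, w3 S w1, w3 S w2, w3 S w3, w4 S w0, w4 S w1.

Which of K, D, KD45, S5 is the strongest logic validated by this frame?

D

Serial (axiom D): yes — every world has a successor (e.g. w0 S w1).
Euclidean (axiom 5): no — w0 S w1 and w0 S w4, but not w1 S w4.
Transitive (axiom 4): no — w0 S w1 and w1 S w2, but not w0 S w2.
Reflexive (axiom T): no — w0 is not related to itself.
So F validates K, D; KD45 would additionally require S to be Euclidean and transitive. The strongest is D.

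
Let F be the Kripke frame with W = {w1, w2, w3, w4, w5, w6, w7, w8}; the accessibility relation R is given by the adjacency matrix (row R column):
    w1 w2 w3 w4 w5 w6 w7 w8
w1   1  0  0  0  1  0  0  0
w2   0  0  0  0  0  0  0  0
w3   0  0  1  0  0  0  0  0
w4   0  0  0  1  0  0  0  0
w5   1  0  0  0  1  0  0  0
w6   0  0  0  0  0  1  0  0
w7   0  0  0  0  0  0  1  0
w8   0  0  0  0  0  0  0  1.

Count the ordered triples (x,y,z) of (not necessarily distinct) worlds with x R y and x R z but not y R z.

R is Euclidean; there are no such tuples.

0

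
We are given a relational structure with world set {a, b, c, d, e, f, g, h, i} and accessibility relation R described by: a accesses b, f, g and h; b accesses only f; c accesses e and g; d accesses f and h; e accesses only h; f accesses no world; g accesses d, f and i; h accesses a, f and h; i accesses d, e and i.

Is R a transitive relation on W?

No

Transitive: no — a R g and g R d, but not a R d.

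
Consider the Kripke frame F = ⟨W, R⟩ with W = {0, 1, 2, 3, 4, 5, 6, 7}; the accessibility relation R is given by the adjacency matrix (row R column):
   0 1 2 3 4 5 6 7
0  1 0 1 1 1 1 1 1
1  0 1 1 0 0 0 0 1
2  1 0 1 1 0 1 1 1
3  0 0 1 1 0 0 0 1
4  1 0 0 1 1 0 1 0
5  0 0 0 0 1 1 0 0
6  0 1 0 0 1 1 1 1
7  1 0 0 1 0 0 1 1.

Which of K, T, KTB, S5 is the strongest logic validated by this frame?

T

Reflexive (axiom T): yes — every world is R-related to itself.
Symmetric (axiom B): no — 0 R 3 but not 3 R 0.
Euclidean (axiom 5): no — 0 R 2 and 0 R 4, but not 2 R 4.
So F validates K, T; KTB would additionally require R to be symmetric. The strongest is T.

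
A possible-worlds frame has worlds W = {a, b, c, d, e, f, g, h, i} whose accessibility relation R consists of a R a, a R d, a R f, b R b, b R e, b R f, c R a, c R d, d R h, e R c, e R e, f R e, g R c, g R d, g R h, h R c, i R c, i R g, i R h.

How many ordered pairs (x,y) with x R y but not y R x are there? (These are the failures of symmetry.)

16

Enumerating: (a,d), (a,f), (b,e), (b,f), (c,a), (c,d), (d,h), (e,c), (f,e), (g,c), (g,d), (g,h), (h,c), (i,c), (i,g), (i,h).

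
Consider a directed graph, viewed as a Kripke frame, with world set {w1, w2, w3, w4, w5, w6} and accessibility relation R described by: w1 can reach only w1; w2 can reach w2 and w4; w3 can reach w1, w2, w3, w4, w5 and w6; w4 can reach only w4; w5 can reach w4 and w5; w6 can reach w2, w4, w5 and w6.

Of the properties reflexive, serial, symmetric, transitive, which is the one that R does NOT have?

Reflexive: yes — every world is R-related to itself.
Serial: yes — every world has a successor (e.g. w1 R w1).
Symmetric: no — w2 R w4 but not w4 R w2.
Transitive: yes — every two-step R-path is closed by a direct edge.
Only symmetric fails.

symmetric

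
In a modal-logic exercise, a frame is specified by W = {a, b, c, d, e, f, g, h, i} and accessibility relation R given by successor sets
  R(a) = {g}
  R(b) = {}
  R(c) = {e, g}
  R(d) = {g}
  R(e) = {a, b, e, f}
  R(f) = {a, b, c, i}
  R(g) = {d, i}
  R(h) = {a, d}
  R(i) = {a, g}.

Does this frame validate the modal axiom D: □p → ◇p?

By correspondence theory, D is valid on a frame iff R is serial.
Serial: no — b has no R-successor.

No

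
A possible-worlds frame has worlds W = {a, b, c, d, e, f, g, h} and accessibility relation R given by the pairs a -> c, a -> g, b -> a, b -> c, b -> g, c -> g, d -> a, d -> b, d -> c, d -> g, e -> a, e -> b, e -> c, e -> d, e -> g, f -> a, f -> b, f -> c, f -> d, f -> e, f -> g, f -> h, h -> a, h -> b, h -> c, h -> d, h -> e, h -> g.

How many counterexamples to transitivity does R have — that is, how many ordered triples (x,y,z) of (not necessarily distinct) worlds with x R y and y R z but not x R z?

R is transitive; there are no such tuples.

0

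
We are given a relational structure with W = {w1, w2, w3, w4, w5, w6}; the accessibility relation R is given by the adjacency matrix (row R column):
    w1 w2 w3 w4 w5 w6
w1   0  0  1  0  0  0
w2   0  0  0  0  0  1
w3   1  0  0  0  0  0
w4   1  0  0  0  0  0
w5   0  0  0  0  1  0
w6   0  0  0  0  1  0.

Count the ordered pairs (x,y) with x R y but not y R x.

3

Enumerating: (w2,w6), (w4,w1), (w6,w5).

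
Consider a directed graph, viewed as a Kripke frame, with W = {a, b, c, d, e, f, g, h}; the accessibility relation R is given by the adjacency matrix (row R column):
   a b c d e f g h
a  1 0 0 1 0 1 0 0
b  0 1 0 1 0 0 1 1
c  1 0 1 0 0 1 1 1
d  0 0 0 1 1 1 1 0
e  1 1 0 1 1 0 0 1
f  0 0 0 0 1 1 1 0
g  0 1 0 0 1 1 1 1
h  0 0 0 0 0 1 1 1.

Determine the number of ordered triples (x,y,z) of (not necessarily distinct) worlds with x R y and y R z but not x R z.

Enumerating: (a,d,e), (a,d,g), (a,f,e), (a,f,g), (b,d,e), (b,d,f), (b,g,e), (b,g,f), (b,h,f), (c,a,d), (c,f,e), (c,g,b), … and 24 more.
Total: 36.

36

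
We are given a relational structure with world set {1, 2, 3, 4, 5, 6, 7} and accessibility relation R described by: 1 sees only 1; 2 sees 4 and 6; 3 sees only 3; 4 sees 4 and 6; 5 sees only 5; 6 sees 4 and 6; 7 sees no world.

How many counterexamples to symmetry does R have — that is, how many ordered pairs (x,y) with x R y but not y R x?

Enumerating: (2,4), (2,6).

2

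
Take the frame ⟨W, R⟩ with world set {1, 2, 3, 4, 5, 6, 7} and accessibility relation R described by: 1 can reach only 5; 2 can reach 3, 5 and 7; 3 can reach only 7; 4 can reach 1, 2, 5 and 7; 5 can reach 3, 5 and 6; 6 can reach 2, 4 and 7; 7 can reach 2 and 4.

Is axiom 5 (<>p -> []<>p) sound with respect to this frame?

No

The schema 5 characterises exactly the Euclidean frames.
Euclidean: no — 2 R 3 and 2 R 5, but not 3 R 5.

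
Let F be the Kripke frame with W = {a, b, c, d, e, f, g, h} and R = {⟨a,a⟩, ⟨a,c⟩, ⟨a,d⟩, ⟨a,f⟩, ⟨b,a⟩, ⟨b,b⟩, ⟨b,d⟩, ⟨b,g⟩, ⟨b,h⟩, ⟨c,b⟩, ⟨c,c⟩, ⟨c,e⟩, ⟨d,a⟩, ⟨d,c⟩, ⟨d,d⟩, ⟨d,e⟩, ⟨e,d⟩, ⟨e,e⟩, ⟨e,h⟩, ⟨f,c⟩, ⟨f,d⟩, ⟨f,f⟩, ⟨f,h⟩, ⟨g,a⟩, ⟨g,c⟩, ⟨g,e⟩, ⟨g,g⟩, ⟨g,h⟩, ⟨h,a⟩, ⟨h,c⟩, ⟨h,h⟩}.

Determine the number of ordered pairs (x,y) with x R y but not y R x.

19

Enumerating: (a,c), (a,f), (b,a), (b,d), (b,g), (b,h), (c,b), (c,e), (d,c), (e,h), (f,c), (f,d), … and 7 more.
Total: 19.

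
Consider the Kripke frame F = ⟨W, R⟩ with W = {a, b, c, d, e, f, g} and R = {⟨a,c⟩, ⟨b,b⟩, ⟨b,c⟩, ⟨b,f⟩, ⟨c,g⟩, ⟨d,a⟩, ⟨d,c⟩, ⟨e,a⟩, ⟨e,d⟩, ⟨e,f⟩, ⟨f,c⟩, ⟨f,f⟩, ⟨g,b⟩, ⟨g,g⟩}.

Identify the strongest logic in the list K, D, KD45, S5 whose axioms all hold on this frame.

Serial (axiom D): yes — every world has a successor (e.g. a R c).
Euclidean (axiom 5): no — b R c and b R f, but not c R f.
Transitive (axiom 4): no — a R c and c R g, but not a R g.
Reflexive (axiom T): no — a is not related to itself.
So F validates K, D; KD45 would additionally require R to be Euclidean and transitive. The strongest is D.

D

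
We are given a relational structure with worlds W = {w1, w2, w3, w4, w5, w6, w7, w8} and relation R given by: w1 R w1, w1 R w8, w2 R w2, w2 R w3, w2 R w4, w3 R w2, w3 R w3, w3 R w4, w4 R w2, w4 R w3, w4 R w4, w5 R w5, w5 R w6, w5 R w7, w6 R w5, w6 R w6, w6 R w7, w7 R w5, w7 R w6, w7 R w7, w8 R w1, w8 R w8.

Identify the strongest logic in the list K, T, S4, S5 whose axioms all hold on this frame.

S5

Reflexive (axiom T): yes — every world is R-related to itself.
Transitive (axiom 4): yes — every two-step R-path is closed by a direct edge.
Euclidean (axiom 5): yes — any two successors of a common world are R-related.
So F validates K, T, S4, S5. The strongest is S5.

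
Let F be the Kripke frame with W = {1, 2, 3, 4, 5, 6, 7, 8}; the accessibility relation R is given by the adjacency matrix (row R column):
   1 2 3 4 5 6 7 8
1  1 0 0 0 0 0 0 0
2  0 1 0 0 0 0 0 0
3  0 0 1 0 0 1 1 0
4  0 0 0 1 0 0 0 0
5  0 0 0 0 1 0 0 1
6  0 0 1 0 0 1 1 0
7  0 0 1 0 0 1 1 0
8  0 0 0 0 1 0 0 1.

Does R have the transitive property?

Yes

Transitive: yes — every two-step R-path is closed by a direct edge.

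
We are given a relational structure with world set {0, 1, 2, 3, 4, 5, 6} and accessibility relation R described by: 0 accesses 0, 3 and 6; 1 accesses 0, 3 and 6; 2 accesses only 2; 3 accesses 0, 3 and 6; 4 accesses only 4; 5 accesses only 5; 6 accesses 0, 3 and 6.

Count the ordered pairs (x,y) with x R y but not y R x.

3

Enumerating: (1,0), (1,3), (1,6).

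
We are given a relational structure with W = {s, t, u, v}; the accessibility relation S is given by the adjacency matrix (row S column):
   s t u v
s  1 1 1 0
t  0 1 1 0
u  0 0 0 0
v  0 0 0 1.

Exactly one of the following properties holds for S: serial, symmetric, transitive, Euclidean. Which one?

Serial: no — u has no S-successor.
Symmetric: no — s S t but not t S s.
Transitive: yes — every two-step S-path is closed by a direct edge.
Euclidean: no — s S u and s S t, but not u S t.
Only transitive holds.

transitive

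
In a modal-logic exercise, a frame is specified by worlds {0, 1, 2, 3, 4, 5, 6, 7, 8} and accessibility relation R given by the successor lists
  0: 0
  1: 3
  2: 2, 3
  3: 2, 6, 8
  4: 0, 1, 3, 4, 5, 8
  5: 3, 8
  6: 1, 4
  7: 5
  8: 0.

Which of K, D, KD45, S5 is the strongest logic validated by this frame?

Serial (axiom D): yes — every world has a successor (e.g. 0 R 0).
Euclidean (axiom 5): no — 3 R 2 and 3 R 6, but not 2 R 6.
Transitive (axiom 4): no — 1 R 3 and 3 R 2, but not 1 R 2.
Reflexive (axiom T): no — 1 is not related to itself.
So F validates K, D; KD45 would additionally require R to be Euclidean and transitive. The strongest is D.

D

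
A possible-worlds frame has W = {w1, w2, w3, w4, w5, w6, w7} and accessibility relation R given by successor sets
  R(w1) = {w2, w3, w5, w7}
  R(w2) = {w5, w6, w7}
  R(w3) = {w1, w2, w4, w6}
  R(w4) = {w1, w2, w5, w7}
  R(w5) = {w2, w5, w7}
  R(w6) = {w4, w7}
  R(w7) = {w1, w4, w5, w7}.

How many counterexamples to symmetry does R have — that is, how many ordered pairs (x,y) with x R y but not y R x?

Enumerating: (w1,w2), (w1,w5), (w2,w6), (w2,w7), (w3,w2), (w3,w4), (w3,w6), (w4,w1), (w4,w2), (w4,w5), (w6,w4), (w6,w7).

12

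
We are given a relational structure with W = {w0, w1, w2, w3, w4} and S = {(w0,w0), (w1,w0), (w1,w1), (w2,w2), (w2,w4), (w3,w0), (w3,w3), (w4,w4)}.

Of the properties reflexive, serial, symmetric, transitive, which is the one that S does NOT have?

symmetric

Reflexive: yes — every world is S-related to itself.
Serial: yes — every world has a successor (e.g. w0 S w0).
Symmetric: no — w1 S w0 but not w0 S w1.
Transitive: yes — every two-step S-path is closed by a direct edge.
Only symmetric fails.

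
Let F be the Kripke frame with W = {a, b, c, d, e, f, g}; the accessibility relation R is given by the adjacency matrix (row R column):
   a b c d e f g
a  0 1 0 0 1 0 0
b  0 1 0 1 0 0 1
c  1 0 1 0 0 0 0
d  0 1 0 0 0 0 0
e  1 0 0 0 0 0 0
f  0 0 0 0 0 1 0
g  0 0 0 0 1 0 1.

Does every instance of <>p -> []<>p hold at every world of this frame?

The schema 5 characterises exactly the Euclidean frames.
Euclidean: no — a R b and a R e, but not b R e.

No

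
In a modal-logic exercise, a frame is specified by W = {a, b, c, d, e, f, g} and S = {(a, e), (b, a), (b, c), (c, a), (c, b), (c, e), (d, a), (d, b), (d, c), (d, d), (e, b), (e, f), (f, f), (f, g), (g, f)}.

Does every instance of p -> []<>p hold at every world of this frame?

No

Axiom B corresponds to the accessibility relation being symmetric.
Symmetric: no — a S e but not e S a.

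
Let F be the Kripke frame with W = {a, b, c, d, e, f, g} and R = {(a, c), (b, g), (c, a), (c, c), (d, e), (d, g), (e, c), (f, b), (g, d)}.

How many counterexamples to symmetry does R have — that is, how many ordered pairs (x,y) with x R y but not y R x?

Enumerating: (b,g), (d,e), (e,c), (f,b).

4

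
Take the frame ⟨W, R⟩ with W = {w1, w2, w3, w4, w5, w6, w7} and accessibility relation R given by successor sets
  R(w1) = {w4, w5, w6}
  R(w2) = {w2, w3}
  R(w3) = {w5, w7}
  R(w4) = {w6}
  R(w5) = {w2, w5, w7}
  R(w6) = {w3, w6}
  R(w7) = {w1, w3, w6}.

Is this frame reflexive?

No

Reflexive: no — w1 is not related to itself.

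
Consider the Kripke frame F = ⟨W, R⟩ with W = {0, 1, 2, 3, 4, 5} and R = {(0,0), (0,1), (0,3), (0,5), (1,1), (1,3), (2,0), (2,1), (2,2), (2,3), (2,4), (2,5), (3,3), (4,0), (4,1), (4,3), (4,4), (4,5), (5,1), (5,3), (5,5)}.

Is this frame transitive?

Transitive: yes — every two-step R-path is closed by a direct edge.

Yes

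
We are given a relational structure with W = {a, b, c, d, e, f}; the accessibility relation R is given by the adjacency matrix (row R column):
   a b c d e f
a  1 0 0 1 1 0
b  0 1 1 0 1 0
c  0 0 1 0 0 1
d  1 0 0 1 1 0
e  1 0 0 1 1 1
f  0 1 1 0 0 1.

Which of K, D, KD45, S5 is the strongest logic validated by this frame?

D

Serial (axiom D): yes — every world has a successor (e.g. a R a).
Euclidean (axiom 5): no — b R c and b R e, but not c R e.
Transitive (axiom 4): no — a R e and e R f, but not a R f.
Reflexive (axiom T): yes — every world is R-related to itself.
So F validates K, D; KD45 would additionally require R to be Euclidean and transitive. The strongest is D.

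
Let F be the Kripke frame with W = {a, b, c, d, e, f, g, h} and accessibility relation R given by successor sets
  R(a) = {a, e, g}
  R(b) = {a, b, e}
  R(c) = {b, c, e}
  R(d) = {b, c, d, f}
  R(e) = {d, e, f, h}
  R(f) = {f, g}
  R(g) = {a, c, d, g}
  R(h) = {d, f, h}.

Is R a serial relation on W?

Yes

Serial: yes — every world has a successor (e.g. a R a).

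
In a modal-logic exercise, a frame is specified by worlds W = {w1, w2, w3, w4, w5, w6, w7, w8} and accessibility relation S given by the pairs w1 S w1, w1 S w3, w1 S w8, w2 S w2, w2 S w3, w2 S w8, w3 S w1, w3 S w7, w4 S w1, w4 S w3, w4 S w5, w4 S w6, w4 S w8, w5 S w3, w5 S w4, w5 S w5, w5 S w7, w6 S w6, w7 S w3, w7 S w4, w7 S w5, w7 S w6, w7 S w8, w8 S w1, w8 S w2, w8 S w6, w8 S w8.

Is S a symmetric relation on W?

No

Symmetric: no — w2 S w3 but not w3 S w2.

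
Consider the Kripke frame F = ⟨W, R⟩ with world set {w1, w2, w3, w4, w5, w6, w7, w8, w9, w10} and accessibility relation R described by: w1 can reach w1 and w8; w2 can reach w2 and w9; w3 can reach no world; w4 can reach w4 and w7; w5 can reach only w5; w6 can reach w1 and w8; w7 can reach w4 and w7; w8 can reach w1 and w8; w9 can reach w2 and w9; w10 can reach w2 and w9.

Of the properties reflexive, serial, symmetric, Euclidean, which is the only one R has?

Reflexive: no — w3 is not related to itself.
Serial: no — w3 has no R-successor.
Symmetric: no — w10 R w2 but not w2 R w10.
Euclidean: yes — any two successors of a common world are R-related.
Only Euclidean holds.

Euclidean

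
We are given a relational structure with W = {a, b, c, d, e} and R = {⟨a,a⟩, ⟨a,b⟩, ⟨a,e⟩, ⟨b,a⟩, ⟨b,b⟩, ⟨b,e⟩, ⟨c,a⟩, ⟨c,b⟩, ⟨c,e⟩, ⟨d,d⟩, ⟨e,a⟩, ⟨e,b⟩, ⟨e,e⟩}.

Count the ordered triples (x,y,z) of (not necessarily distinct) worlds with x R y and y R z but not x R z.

R is transitive; there are no such tuples.

0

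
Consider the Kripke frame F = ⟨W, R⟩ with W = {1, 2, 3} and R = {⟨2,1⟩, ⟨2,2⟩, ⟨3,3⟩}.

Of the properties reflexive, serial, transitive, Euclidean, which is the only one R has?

Reflexive: no — 1 is not related to itself.
Serial: no — 1 has no R-successor.
Transitive: yes — every two-step R-path is closed by a direct edge.
Euclidean: no — 2 R 1 and 2 R 1, but not 1 R 1.
Only transitive holds.

transitive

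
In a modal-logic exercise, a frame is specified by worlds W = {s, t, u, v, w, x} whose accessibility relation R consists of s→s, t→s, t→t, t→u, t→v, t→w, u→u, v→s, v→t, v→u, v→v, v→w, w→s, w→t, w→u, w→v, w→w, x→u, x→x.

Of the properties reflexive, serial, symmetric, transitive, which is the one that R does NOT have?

Reflexive: yes — every world is R-related to itself.
Serial: yes — every world has a successor (e.g. s R s).
Symmetric: no — t R s but not s R t.
Transitive: yes — every two-step R-path is closed by a direct edge.
Only symmetric fails.

symmetric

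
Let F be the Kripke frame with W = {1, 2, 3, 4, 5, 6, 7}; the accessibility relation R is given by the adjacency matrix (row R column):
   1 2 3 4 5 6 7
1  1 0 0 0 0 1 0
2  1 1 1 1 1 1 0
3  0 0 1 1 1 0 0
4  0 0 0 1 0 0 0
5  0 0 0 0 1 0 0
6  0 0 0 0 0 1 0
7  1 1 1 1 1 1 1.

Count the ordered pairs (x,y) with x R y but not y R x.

14

Enumerating: (1,6), (2,1), (2,3), (2,4), (2,5), (2,6), (3,4), (3,5), (7,1), (7,2), (7,3), (7,4), (7,5), (7,6).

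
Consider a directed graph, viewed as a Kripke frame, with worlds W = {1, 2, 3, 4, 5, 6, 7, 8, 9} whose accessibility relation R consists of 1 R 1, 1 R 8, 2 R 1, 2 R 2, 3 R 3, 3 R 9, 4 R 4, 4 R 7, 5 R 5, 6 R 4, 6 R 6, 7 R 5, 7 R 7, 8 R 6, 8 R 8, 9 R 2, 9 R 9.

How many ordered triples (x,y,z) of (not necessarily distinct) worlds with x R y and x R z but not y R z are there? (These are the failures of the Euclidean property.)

8

Enumerating: (1,8,1), (2,1,2), (3,9,3), (4,7,4), (6,4,6), (7,5,7), (8,6,8), (9,2,9).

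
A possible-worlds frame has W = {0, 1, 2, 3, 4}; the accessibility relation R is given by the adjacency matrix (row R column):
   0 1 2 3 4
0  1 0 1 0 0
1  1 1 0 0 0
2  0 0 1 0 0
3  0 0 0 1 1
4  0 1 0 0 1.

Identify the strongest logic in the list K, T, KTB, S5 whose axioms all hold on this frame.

T

Reflexive (axiom T): yes — every world is R-related to itself.
Symmetric (axiom B): no — 0 R 2 but not 2 R 0.
Euclidean (axiom 5): no — 0 R 2 and 0 R 0, but not 2 R 0.
So F validates K, T; KTB would additionally require R to be symmetric. The strongest is T.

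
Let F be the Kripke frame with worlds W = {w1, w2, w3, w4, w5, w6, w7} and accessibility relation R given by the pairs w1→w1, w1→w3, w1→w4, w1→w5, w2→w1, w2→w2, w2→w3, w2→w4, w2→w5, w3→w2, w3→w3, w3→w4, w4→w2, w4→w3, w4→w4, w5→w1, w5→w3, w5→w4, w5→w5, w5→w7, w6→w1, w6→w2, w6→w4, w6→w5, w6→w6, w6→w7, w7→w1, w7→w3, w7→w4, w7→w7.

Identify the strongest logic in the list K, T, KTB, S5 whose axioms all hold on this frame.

Reflexive (axiom T): yes — every world is R-related to itself.
Symmetric (axiom B): no — w1 R w3 but not w3 R w1.
Euclidean (axiom 5): no — w1 R w3 and w1 R w5, but not w3 R w5.
So F validates K, T; KTB would additionally require R to be symmetric. The strongest is T.

T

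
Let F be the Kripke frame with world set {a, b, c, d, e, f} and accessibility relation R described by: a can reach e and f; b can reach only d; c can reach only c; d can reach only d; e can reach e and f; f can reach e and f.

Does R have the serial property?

Yes

Serial: yes — every world has a successor (e.g. a R e).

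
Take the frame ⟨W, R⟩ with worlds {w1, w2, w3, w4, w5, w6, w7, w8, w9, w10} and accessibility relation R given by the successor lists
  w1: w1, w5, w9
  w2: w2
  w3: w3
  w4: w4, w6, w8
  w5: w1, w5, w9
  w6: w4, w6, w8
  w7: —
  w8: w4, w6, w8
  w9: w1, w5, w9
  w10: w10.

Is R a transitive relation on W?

Transitive: yes — every two-step R-path is closed by a direct edge.

Yes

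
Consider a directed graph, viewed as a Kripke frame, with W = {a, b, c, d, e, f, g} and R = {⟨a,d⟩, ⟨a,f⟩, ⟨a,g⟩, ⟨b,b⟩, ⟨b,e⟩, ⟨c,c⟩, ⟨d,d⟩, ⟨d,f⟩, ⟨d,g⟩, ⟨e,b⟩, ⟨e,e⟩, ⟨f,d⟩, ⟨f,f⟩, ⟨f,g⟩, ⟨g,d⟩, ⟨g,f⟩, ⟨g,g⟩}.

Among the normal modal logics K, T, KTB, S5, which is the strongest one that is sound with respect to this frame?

K

Reflexive (axiom T): no — a is not related to itself.
Symmetric (axiom B): no — a R d but not d R a.
Euclidean (axiom 5): yes — any two successors of a common world are R-related.
So F validates K; T would additionally require R to be reflexive. The strongest is K.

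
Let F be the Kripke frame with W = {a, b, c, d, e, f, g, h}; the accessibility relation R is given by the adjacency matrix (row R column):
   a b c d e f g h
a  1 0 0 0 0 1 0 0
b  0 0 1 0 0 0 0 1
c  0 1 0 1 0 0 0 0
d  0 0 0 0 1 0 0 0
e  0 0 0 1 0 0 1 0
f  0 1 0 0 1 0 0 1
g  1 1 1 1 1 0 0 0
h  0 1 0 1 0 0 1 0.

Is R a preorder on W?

No

Reflexive: no — b is not related to itself.
Transitive: no — a R f and f R b, but not a R b.
So R is not a preorder.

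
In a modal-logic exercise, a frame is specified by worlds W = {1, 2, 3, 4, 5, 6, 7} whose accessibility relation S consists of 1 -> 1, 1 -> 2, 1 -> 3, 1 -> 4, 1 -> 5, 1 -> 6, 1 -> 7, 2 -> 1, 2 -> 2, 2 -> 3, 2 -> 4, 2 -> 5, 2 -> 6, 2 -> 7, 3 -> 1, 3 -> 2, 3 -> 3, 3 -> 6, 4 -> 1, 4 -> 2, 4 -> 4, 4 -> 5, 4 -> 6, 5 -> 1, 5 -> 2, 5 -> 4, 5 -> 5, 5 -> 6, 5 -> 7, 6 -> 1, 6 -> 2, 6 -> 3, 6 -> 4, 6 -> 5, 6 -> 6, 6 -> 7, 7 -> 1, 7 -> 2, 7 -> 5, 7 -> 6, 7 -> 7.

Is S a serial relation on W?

Serial: yes — every world has a successor (e.g. 1 S 1).

Yes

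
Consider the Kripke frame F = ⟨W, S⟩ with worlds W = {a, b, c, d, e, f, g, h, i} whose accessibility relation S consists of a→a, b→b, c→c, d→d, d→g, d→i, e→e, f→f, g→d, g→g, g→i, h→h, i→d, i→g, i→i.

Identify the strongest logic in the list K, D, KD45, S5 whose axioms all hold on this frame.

S5

Serial (axiom D): yes — every world has a successor (e.g. a S a).
Euclidean (axiom 5): yes — any two successors of a common world are S-related.
Transitive (axiom 4): yes — every two-step S-path is closed by a direct edge.
Reflexive (axiom T): yes — every world is S-related to itself.
So F validates K, D, KD45, S5. The strongest is S5.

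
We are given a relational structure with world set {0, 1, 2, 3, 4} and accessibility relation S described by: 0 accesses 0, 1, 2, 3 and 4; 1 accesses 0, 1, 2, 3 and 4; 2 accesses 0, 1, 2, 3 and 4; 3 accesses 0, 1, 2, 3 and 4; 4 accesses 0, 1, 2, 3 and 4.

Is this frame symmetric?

Yes

Symmetric: yes — every pair in S has its reverse in S.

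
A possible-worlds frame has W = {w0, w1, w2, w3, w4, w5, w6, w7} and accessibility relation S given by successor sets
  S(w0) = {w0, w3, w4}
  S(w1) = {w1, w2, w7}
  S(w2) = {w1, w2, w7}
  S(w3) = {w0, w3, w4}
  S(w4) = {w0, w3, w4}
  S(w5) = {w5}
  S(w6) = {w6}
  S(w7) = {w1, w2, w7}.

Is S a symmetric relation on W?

Symmetric: yes — every pair in S has its reverse in S.

Yes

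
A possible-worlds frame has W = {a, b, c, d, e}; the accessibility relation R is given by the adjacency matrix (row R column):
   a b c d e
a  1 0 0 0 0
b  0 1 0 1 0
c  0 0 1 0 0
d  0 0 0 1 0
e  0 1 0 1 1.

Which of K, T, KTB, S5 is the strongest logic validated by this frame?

T

Reflexive (axiom T): yes — every world is R-related to itself.
Symmetric (axiom B): no — b R d but not d R b.
Euclidean (axiom 5): no — e R d and e R b, but not d R b.
So F validates K, T; KTB would additionally require R to be symmetric. The strongest is T.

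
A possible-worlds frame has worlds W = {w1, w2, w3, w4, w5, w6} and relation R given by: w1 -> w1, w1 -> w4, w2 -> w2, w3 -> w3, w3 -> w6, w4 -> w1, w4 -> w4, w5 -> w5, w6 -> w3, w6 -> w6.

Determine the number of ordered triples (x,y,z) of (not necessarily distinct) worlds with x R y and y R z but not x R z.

R is transitive; there are no such tuples.

0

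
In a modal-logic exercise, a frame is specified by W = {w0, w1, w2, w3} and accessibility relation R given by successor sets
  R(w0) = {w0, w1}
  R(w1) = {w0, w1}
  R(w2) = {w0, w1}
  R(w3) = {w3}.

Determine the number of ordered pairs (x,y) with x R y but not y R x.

Enumerating: (w2,w0), (w2,w1).

2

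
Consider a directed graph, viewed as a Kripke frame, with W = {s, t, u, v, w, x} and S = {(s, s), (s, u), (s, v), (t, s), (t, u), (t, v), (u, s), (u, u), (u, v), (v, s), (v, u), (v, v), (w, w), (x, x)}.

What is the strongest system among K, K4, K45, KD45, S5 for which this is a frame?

Transitive (axiom 4): yes — every two-step S-path is closed by a direct edge.
Euclidean (axiom 5): yes — any two successors of a common world are S-related.
Serial (axiom D): yes — every world has a successor (e.g. s S s).
Reflexive (axiom T): no — t is not related to itself.
So F validates K, K4, K45, KD45; S5 would additionally require S to be reflexive. The strongest is KD45.

KD45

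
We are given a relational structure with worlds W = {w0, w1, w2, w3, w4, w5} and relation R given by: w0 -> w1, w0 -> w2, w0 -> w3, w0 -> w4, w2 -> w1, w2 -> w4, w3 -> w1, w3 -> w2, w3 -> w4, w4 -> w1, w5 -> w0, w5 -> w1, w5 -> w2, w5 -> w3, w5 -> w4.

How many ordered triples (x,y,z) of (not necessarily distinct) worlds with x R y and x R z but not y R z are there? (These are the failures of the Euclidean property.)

Enumerating: (w0,w1,w1), (w0,w1,w2), (w0,w1,w3), (w0,w1,w4), (w0,w2,w2), (w0,w2,w3), (w0,w3,w3), (w0,w4,w2), (w0,w4,w3), (w0,w4,w4), (w2,w1,w1), (w2,w1,w4), … and 23 more.
Total: 35.

35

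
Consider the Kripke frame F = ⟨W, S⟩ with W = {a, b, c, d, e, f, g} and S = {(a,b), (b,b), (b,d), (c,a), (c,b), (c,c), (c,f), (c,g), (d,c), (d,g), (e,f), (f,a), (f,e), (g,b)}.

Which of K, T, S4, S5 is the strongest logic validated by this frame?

K

Reflexive (axiom T): no — a is not related to itself.
Transitive (axiom 4): no — a S b and b S d, but not a S d.
Euclidean (axiom 5): no — c S a and c S f, but not a S f.
So F validates K; T would additionally require S to be reflexive. The strongest is K.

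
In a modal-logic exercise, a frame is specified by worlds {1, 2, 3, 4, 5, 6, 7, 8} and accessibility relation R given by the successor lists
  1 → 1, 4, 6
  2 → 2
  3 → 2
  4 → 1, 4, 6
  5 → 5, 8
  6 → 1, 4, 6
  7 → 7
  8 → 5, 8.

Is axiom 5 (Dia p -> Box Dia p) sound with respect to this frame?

The schema 5 characterises exactly the Euclidean frames.
Euclidean: yes — any two successors of a common world are R-related.

Yes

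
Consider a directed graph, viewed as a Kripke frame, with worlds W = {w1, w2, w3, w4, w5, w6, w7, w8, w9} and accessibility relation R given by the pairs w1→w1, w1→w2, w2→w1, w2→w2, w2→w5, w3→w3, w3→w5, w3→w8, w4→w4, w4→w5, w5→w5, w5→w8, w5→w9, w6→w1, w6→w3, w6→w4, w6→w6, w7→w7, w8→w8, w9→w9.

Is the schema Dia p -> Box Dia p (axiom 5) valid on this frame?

No

By correspondence theory, 5 is valid on a frame iff R is Euclidean.
Euclidean: no — w2 R w1 and w2 R w5, but not w1 R w5.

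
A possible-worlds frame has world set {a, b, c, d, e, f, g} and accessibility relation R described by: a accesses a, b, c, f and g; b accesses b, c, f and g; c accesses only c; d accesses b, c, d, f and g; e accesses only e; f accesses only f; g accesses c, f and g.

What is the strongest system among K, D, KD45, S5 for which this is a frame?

D

Serial (axiom D): yes — every world has a successor (e.g. a R a).
Euclidean (axiom 5): no — a R c and a R b, but not c R b.
Transitive (axiom 4): yes — every two-step R-path is closed by a direct edge.
Reflexive (axiom T): yes — every world is R-related to itself.
So F validates K, D; KD45 would additionally require R to be Euclidean. The strongest is D.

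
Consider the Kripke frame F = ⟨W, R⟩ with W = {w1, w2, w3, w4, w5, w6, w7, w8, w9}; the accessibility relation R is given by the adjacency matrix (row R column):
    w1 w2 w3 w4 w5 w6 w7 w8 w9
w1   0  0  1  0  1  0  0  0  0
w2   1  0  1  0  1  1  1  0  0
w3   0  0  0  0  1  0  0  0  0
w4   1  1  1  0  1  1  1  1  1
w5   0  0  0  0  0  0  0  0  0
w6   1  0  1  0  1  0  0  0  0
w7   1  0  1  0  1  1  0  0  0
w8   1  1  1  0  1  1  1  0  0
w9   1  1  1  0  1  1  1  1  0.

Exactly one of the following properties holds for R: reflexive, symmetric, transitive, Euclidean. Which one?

Reflexive: no — w1 is not related to itself.
Symmetric: no — w1 R w3 but not w3 R w1.
Transitive: yes — every two-step R-path is closed by a direct edge.
Euclidean: no — w1 R w5 and w1 R w3, but not w5 R w3.
Only transitive holds.

transitive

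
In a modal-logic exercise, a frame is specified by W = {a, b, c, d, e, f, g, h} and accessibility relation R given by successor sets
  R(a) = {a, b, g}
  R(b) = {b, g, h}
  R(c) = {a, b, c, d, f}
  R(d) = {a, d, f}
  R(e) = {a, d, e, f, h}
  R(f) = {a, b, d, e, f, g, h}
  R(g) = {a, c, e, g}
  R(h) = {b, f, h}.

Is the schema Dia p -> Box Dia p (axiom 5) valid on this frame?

By correspondence theory, 5 is valid on a frame iff R is Euclidean.
Euclidean: no — a R g and a R b, but not g R b.

No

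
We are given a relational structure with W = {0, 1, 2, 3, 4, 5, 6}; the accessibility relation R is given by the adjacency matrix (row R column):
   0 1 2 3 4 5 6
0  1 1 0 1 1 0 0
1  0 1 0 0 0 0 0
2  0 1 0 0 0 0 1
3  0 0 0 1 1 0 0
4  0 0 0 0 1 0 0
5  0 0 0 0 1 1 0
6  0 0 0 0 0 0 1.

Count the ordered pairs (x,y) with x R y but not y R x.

7

Enumerating: (0,1), (0,3), (0,4), (2,1), (2,6), (3,4), (5,4).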